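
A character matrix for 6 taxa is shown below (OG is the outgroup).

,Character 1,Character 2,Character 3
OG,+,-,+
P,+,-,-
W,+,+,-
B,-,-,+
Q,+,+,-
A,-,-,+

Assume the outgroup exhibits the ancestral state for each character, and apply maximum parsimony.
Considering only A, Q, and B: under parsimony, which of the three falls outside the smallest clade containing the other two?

Character polarity is set by the outgroup: the derived state is whichever differs from the outgroup's state, so for Character 1, Character 3 the derived state is '-', and for the remaining characters it is '+'.
Character 1 (derived state '-') is shared by A and B — a synapomorphy uniting that clade.
Character 2 (derived state '+') is shared by Q and W — a synapomorphy uniting that clade.
Only P, Q, and W show the derived state '-' for Character 3, supporting them as a clade.
Most parsimonious ingroup topology: ((P,(W,Q)),(B,A)).
A and B share a more recent common ancestor with each other than either does with Q, so Q is the least closely related of the three.

Q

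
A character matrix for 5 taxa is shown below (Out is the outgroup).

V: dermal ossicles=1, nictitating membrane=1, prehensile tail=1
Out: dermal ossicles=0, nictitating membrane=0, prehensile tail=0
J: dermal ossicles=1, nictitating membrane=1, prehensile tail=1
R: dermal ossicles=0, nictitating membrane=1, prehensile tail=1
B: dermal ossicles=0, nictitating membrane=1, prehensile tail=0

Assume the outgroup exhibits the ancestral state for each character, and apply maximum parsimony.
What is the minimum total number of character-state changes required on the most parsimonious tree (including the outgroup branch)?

3

The outgroup has state '0' for every character, so '1' is the derived state throughout.
Only J and V show the derived state '1' for dermal ossicles, supporting them as a clade.
All ingroup taxa share the derived state '1' for nictitating membrane; it defines the ingroup but does not resolve relationships within it.
prehensile tail (derived state '1') is shared by J, R, and V — a synapomorphy uniting that clade.
Most parsimonious ingroup topology: (((V,J),R),B).
Changes per character on this tree: dermal ossicles: 1; nictitating membrane: 1; prehensile tail: 1.
Total = 3.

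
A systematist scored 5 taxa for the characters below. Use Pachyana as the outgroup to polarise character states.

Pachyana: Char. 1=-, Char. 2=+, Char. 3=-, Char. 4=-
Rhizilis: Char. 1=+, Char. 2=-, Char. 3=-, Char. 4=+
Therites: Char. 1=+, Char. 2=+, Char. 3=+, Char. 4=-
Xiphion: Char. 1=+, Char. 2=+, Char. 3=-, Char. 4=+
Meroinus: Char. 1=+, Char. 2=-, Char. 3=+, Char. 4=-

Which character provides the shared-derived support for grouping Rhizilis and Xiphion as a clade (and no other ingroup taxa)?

Char. 4

Character polarity is set by the outgroup: the derived state is whichever differs from the outgroup's state, so for Char. 2 the derived state is '-', and for the remaining characters it is '+'.
All ingroup taxa share the derived state '+' for Char. 1; it defines the ingroup but does not resolve relationships within it.
Char. 2 (state '-') occurs in Meroinus and Rhizilis but conflicts with the nesting implied by the other characters — most parsimoniously interpreted as homoplasy.
Only Meroinus and Therites show the derived state '+' for Char. 3, supporting them as a clade.
Char. 4 (derived state '+') is shared by Rhizilis and Xiphion — a synapomorphy uniting that clade.
Most parsimonious ingroup topology: ((Rhizilis,Xiphion),(Therites,Meroinus)).
The clade {Rhizilis, Xiphion} is supported by Char. 4: its derived state '+' occurs in exactly those taxa and in no other taxon (including the outgroup).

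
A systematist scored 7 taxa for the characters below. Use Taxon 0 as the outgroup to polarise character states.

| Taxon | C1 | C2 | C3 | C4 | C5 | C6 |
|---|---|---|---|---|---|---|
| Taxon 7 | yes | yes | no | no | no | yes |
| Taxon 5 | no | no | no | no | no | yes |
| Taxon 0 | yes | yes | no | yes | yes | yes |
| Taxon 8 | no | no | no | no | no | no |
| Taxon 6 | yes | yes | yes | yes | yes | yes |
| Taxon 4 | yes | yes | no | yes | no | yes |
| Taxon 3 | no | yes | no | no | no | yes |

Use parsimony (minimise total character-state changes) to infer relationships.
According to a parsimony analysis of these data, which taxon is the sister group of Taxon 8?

Taxon 5

Character polarity is set by the outgroup: the derived state is whichever differs from the outgroup's state, so for C1, C2, C4, C5, C6 the derived state is 'no', and for the remaining characters it is 'yes'.
C1 (derived state 'no') is shared by Taxon 3, Taxon 5, and Taxon 8 — a synapomorphy uniting that clade.
Only Taxon 5 and Taxon 8 show the derived state 'no' for C2, supporting them as a clade.
C3: derived state 'yes' in Taxon 6 only — an autapomorphy, so it tells us nothing about relationships among taxa.
C4: derived state 'no' in Taxon 3, Taxon 5, Taxon 7, and Taxon 8 only — synapomorphy for {Taxon 3, Taxon 5, Taxon 7, Taxon 8}.
C5 (derived state 'no') is shared by Taxon 3, Taxon 4, Taxon 5, Taxon 7, and Taxon 8 — a synapomorphy uniting that clade.
C6: derived state 'no' in Taxon 8 only — an autapomorphy, so it tells us nothing about relationships among taxa.
Most parsimonious ingroup topology: (((((Taxon 5,Taxon 8),Taxon 3),Taxon 7),Taxon 4),Taxon 6).
Taxon 8 and Taxon 5 form a cherry on this tree, so they are sister taxa.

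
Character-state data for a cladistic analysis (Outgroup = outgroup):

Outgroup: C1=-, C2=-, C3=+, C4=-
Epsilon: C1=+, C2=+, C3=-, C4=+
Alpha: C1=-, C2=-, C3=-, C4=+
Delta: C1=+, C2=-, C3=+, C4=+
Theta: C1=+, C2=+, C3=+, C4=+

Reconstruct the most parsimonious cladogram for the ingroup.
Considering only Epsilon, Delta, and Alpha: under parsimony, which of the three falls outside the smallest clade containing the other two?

Character polarity is set by the outgroup: the derived state is whichever differs from the outgroup's state, so for C3 the derived state is '-', and for the remaining characters it is '+'.
C1: derived state '+' in Delta, Epsilon, and Theta only — synapomorphy for {Delta, Epsilon, Theta}.
C2 (derived state '+') is shared by Epsilon and Theta — a synapomorphy uniting that clade.
C3 groups Alpha and Epsilon, which is incompatible with the clades supported by the remaining characters; treating it as convergent (homoplasy) costs fewer steps than any alternative tree.
All ingroup taxa share the derived state '+' for C4; it defines the ingroup but does not resolve relationships within it.
Most parsimonious ingroup topology: (((Epsilon,Theta),Delta),Alpha).
Delta and Epsilon share a more recent common ancestor with each other than either does with Alpha, so Alpha is the least closely related of the three.

Alpha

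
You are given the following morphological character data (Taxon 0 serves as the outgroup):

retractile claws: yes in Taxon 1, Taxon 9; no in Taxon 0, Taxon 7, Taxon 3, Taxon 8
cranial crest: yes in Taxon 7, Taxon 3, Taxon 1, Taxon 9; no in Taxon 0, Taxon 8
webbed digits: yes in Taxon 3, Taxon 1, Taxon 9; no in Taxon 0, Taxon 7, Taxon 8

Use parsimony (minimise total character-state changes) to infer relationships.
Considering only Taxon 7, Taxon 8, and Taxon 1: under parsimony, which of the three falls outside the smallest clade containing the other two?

The outgroup has state 'no' for every character, so 'yes' is the derived state throughout.
retractile claws: derived state 'yes' in Taxon 1 and Taxon 9 only — synapomorphy for {Taxon 1, Taxon 9}.
Only Taxon 1, Taxon 3, Taxon 7, and Taxon 9 show the derived state 'yes' for cranial crest, supporting them as a clade.
Only Taxon 1, Taxon 3, and Taxon 9 show the derived state 'yes' for webbed digits, supporting them as a clade.
Most parsimonious ingroup topology: ((Taxon 7,(Taxon 3,(Taxon 1,Taxon 9))),Taxon 8).
Taxon 7 and Taxon 1 share a more recent common ancestor with each other than either does with Taxon 8, so Taxon 8 is the least closely related of the three.

Taxon 8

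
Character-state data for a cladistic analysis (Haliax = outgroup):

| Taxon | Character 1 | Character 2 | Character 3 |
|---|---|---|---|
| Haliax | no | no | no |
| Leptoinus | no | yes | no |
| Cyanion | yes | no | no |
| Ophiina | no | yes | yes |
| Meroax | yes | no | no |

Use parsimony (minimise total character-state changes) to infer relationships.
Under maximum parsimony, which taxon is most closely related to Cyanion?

The outgroup has state 'no' for every character, so 'yes' is the derived state throughout.
Only Cyanion and Meroax show the derived state 'yes' for Character 1, supporting them as a clade.
Only Leptoinus and Ophiina show the derived state 'yes' for Character 2, supporting them as a clade.
Character 3: derived state 'yes' in Ophiina only — an autapomorphy, so it tells us nothing about relationships among taxa.
Most parsimonious ingroup topology: ((Leptoinus,Ophiina),(Cyanion,Meroax)).
Cyanion and Meroax form a cherry on this tree, so they are sister taxa.

Meroax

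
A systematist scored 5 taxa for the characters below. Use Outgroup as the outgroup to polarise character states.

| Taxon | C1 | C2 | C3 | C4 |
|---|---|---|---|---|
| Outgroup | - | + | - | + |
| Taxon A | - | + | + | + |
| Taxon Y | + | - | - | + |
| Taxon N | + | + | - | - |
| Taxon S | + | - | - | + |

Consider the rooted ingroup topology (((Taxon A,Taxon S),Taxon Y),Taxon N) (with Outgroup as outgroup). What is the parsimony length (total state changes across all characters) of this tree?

Map each character onto (((Taxon A,Taxon S),Taxon Y),Taxon N) (rooted by Outgroup) and count the minimum state changes it requires (Fitch parsimony):
C1: 2; C2: 2; C3: 1; C4: 1.
Total tree length = 6.

6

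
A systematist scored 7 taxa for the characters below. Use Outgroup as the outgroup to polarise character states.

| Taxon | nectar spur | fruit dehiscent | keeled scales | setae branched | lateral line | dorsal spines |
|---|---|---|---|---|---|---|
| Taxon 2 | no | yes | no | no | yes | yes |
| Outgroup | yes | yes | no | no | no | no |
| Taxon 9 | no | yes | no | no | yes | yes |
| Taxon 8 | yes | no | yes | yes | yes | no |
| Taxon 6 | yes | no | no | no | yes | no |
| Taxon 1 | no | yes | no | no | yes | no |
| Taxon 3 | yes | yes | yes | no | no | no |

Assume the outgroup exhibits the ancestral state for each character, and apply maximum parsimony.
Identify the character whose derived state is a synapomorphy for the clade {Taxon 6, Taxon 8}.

fruit dehiscent

Character polarity is set by the outgroup: the derived state is whichever differs from the outgroup's state, so for nectar spur, fruit dehiscent the derived state is 'no', and for the remaining characters it is 'yes'.
nectar spur: derived state 'no' in Taxon 1, Taxon 2, and Taxon 9 only — synapomorphy for {Taxon 1, Taxon 2, Taxon 9}.
fruit dehiscent (derived state 'no') is shared by Taxon 6 and Taxon 8 — a synapomorphy uniting that clade.
keeled scales (state 'yes') occurs in Taxon 3 and Taxon 8 but conflicts with the nesting implied by the other characters — most parsimoniously interpreted as homoplasy.
setae branched: derived state 'yes' in Taxon 8 only — an autapomorphy, so it tells us nothing about relationships among taxa.
lateral line: derived state 'yes' in Taxon 1, Taxon 2, Taxon 6, Taxon 8, and Taxon 9 only — synapomorphy for {Taxon 1, Taxon 2, Taxon 6, Taxon 8, Taxon 9}.
dorsal spines (derived state 'yes') is shared by Taxon 2 and Taxon 9 — a synapomorphy uniting that clade.
Most parsimonious ingroup topology: ((((Taxon 2,Taxon 9),Taxon 1),(Taxon 6,Taxon 8)),Taxon 3).
The clade {Taxon 6, Taxon 8} is supported by fruit dehiscent: its derived state 'no' occurs in exactly those taxa and in no other taxon (including the outgroup).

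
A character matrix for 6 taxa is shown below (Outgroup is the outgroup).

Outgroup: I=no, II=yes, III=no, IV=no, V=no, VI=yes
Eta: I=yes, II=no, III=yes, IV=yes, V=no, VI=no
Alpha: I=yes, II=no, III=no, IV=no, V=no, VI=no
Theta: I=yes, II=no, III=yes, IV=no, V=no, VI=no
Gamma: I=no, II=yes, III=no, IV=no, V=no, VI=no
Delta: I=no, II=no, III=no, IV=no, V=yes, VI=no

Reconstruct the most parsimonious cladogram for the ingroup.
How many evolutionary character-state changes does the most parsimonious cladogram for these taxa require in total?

Character polarity is set by the outgroup: the derived state is whichever differs from the outgroup's state, so for II, VI the derived state is 'no', and for the remaining characters it is 'yes'.
Only Alpha, Eta, and Theta show the derived state 'yes' for I, supporting them as a clade.
II: derived state 'no' in Alpha, Delta, Eta, and Theta only — synapomorphy for {Alpha, Delta, Eta, Theta}.
III (derived state 'yes') is shared by Eta and Theta — a synapomorphy uniting that clade.
IV: derived state 'yes' in Eta only — an autapomorphy, so it tells us nothing about relationships among taxa.
V (derived state 'yes') is unique to Delta (autapomorphy; uninformative for grouping).
All ingroup taxa share the derived state 'no' for VI; it defines the ingroup but does not resolve relationships within it.
Most parsimonious ingroup topology: ((((Eta,Theta),Alpha),Delta),Gamma).
Changes per character on this tree: I: 1; II: 1; III: 1; IV: 1; V: 1; VI: 1.
Total = 6.

6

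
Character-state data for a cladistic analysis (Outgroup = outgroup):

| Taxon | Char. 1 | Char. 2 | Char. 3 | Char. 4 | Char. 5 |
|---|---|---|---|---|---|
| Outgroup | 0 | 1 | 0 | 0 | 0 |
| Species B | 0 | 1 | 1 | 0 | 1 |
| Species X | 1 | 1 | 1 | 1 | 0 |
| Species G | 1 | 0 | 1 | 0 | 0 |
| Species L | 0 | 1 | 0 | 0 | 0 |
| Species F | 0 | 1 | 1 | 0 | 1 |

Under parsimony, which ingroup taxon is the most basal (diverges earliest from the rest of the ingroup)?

Species L

Character polarity is set by the outgroup: the derived state is whichever differs from the outgroup's state, so for Char. 2 the derived state is '0', and for the remaining characters it is '1'.
Char. 1: derived state '1' in Species G and Species X only — synapomorphy for {Species G, Species X}.
Char. 2 (derived state '0') is unique to Species G (autapomorphy; uninformative for grouping).
Char. 3: derived state '1' in Species B, Species F, Species G, and Species X only — synapomorphy for {Species B, Species F, Species G, Species X}.
Char. 4: derived state '1' in Species X only — an autapomorphy, so it tells us nothing about relationships among taxa.
Char. 5: derived state '1' in Species B and Species F only — synapomorphy for {Species B, Species F}.
Most parsimonious ingroup topology: (((Species B,Species F),(Species X,Species G)),Species L).
Species L is sister to the clade containing all other ingroup taxa, so it is the earliest-diverging (most basal) ingroup lineage.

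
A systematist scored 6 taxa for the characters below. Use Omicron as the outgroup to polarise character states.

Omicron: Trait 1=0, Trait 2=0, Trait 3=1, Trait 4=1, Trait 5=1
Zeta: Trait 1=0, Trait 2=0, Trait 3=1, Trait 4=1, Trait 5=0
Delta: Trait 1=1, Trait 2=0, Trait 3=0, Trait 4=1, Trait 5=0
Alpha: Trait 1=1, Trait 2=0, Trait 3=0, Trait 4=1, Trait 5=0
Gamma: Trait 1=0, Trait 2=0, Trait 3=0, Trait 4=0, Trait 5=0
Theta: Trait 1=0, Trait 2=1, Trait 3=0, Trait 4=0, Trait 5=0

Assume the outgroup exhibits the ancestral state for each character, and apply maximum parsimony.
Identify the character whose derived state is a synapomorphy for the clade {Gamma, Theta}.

Trait 4

Character polarity is set by the outgroup: the derived state is whichever differs from the outgroup's state, so for Trait 3, Trait 4, Trait 5 the derived state is '0', and for the remaining characters it is '1'.
Only Alpha and Delta show the derived state '1' for Trait 1, supporting them as a clade.
Trait 2 (derived state '1') is unique to Theta (autapomorphy; uninformative for grouping).
Trait 3: derived state '0' in Alpha, Delta, Gamma, and Theta only — synapomorphy for {Alpha, Delta, Gamma, Theta}.
Only Gamma and Theta show the derived state '0' for Trait 4, supporting them as a clade.
All ingroup taxa share the derived state '0' for Trait 5; it defines the ingroup but does not resolve relationships within it.
Most parsimonious ingroup topology: (Zeta,((Delta,Alpha),(Gamma,Theta))).
The clade {Gamma, Theta} is supported by Trait 4: its derived state '0' occurs in exactly those taxa and in no other taxon (including the outgroup).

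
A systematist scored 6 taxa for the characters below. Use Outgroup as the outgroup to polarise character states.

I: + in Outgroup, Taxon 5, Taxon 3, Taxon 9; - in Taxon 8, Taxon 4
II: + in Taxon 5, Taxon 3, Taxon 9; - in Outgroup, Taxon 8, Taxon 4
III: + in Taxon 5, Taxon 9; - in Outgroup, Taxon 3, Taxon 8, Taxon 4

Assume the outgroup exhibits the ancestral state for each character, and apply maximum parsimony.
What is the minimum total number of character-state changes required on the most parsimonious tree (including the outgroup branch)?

Character polarity is set by the outgroup: the derived state is whichever differs from the outgroup's state, so for I the derived state is '-', and for the remaining characters it is '+'.
I: derived state '-' in Taxon 4 and Taxon 8 only — synapomorphy for {Taxon 4, Taxon 8}.
II: derived state '+' in Taxon 3, Taxon 5, and Taxon 9 only — synapomorphy for {Taxon 3, Taxon 5, Taxon 9}.
III (derived state '+') is shared by Taxon 5 and Taxon 9 — a synapomorphy uniting that clade.
Most parsimonious ingroup topology: (((Taxon 5,Taxon 9),Taxon 3),(Taxon 8,Taxon 4)).
Changes per character on this tree: I: 1; II: 1; III: 1.
Total = 3.

3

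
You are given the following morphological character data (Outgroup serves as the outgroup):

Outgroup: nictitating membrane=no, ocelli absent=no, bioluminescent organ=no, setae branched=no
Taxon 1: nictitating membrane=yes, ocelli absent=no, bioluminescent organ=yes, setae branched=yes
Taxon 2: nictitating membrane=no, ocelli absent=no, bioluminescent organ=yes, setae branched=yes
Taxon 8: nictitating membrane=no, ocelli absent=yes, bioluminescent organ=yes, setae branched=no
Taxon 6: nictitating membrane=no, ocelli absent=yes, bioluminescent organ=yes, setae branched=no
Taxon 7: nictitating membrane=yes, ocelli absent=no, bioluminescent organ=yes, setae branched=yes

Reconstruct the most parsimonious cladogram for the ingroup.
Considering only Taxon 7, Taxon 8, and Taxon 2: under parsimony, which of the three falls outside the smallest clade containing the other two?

Taxon 8

The outgroup has state 'no' for every character, so 'yes' is the derived state throughout.
nictitating membrane: derived state 'yes' in Taxon 1 and Taxon 7 only — synapomorphy for {Taxon 1, Taxon 7}.
ocelli absent (derived state 'yes') is shared by Taxon 6 and Taxon 8 — a synapomorphy uniting that clade.
All ingroup taxa share the derived state 'yes' for bioluminescent organ; it defines the ingroup but does not resolve relationships within it.
Only Taxon 1, Taxon 2, and Taxon 7 show the derived state 'yes' for setae branched, supporting them as a clade.
Most parsimonious ingroup topology: (((Taxon 1,Taxon 7),Taxon 2),(Taxon 8,Taxon 6)).
Taxon 7 and Taxon 2 share a more recent common ancestor with each other than either does with Taxon 8, so Taxon 8 is the least closely related of the three.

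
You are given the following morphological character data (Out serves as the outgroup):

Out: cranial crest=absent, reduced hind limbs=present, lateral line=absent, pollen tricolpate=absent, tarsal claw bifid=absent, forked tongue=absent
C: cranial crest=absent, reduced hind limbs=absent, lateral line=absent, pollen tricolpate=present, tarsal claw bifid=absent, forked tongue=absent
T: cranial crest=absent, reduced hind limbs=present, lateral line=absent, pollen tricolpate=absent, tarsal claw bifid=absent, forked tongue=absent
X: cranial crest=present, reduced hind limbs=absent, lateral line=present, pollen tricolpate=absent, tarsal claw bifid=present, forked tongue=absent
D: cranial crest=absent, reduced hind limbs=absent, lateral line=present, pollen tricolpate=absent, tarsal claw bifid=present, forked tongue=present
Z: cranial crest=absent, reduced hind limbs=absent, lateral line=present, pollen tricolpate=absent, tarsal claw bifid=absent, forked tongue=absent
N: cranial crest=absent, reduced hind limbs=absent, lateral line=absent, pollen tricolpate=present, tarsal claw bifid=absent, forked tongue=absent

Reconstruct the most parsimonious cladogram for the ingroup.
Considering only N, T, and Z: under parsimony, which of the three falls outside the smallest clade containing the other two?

T

Character polarity is set by the outgroup: the derived state is whichever differs from the outgroup's state, so for reduced hind limbs the derived state is 'absent', and for the remaining characters it is 'present'.
cranial crest (derived state 'present') is unique to X (autapomorphy; uninformative for grouping).
Only C, D, N, X, and Z show the derived state 'absent' for reduced hind limbs, supporting them as a clade.
lateral line: derived state 'present' in D, X, and Z only — synapomorphy for {D, X, Z}.
Only C and N show the derived state 'present' for pollen tricolpate, supporting them as a clade.
tarsal claw bifid: derived state 'present' in D and X only — synapomorphy for {D, X}.
forked tongue: derived state 'present' in D only — an autapomorphy, so it tells us nothing about relationships among taxa.
Most parsimonious ingroup topology: (((C,N),((X,D),Z)),T).
N and Z share a more recent common ancestor with each other than either does with T, so T is the least closely related of the three.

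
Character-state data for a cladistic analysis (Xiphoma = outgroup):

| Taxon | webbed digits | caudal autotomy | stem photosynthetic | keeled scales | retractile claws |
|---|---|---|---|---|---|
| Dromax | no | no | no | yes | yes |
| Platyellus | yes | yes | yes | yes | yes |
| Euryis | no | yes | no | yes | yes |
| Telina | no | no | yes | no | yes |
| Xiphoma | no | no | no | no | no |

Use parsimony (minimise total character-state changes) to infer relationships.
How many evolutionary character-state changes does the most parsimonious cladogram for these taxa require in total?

The outgroup has state 'no' for every character, so 'yes' is the derived state throughout.
webbed digits (derived state 'yes') is unique to Platyellus (autapomorphy; uninformative for grouping).
Only Euryis and Platyellus show the derived state 'yes' for caudal autotomy, supporting them as a clade.
stem photosynthetic groups Platyellus and Telina, which is incompatible with the clades supported by the remaining characters; treating it as convergent (homoplasy) costs fewer steps than any alternative tree.
keeled scales (derived state 'yes') is shared by Dromax, Euryis, and Platyellus — a synapomorphy uniting that clade.
All ingroup taxa share the derived state 'yes' for retractile claws; it defines the ingroup but does not resolve relationships within it.
Most parsimonious ingroup topology: ((Dromax,(Euryis,Platyellus)),Telina).
Changes per character on this tree: webbed digits: 1; caudal autotomy: 1; stem photosynthetic: 2; keeled scales: 1; retractile claws: 1.
Total = 6.

6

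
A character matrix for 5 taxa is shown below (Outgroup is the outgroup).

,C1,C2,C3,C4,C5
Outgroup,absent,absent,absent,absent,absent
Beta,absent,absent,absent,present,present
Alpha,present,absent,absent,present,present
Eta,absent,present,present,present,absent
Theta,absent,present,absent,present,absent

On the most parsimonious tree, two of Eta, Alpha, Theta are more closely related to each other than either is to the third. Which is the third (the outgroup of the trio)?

The outgroup has state 'absent' for every character, so 'present' is the derived state throughout.
C1: derived state 'present' in Alpha only — an autapomorphy, so it tells us nothing about relationships among taxa.
C2: derived state 'present' in Eta and Theta only — synapomorphy for {Eta, Theta}.
C3 (derived state 'present') is unique to Eta (autapomorphy; uninformative for grouping).
All ingroup taxa share the derived state 'present' for C4; it defines the ingroup but does not resolve relationships within it.
C5 (derived state 'present') is shared by Alpha and Beta — a synapomorphy uniting that clade.
Most parsimonious ingroup topology: ((Beta,Alpha),(Eta,Theta)).
Theta and Eta share a more recent common ancestor with each other than either does with Alpha, so Alpha is the least closely related of the three.

Alpha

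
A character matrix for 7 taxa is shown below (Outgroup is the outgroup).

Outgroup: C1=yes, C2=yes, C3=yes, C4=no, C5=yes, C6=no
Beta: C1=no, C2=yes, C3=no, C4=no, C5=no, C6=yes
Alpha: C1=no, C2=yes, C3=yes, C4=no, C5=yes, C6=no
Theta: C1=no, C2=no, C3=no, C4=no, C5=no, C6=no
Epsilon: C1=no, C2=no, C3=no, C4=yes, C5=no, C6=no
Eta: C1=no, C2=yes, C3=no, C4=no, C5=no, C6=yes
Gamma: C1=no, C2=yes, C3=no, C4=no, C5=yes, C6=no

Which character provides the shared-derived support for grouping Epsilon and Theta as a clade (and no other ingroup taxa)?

C2

Character polarity is set by the outgroup: the derived state is whichever differs from the outgroup's state, so for C1, C2, C3, C5 the derived state is 'no', and for the remaining characters it is 'yes'.
C1 (derived state 'no') is shared by all ingroup taxa — unites the whole ingroup.
Only Epsilon and Theta show the derived state 'no' for C2, supporting them as a clade.
Only Beta, Epsilon, Eta, Gamma, and Theta show the derived state 'no' for C3, supporting them as a clade.
C4: derived state 'yes' in Epsilon only — an autapomorphy, so it tells us nothing about relationships among taxa.
Only Beta, Epsilon, Eta, and Theta show the derived state 'no' for C5, supporting them as a clade.
C6 (derived state 'yes') is shared by Beta and Eta — a synapomorphy uniting that clade.
Most parsimonious ingroup topology: ((((Beta,Eta),(Theta,Epsilon)),Gamma),Alpha).
The clade {Epsilon, Theta} is supported by C2: its derived state 'no' occurs in exactly those taxa and in no other taxon (including the outgroup).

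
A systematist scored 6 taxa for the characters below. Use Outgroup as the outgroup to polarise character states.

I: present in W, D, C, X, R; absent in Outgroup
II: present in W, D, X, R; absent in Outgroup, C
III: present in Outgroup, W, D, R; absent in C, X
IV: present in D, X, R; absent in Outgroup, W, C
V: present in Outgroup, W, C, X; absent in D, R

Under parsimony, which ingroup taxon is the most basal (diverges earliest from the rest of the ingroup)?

C

Character polarity is set by the outgroup: the derived state is whichever differs from the outgroup's state, so for III, V the derived state is 'absent', and for the remaining characters it is 'present'.
I (derived state 'present') is shared by all ingroup taxa — unites the whole ingroup.
II (derived state 'present') is shared by D, R, W, and X — a synapomorphy uniting that clade.
III (state 'absent') occurs in C and X but conflicts with the nesting implied by the other characters — most parsimoniously interpreted as homoplasy.
IV (derived state 'present') is shared by D, R, and X — a synapomorphy uniting that clade.
V: derived state 'absent' in D and R only — synapomorphy for {D, R}.
Most parsimonious ingroup topology: ((W,((D,R),X)),C).
C is sister to the clade containing all other ingroup taxa, so it is the earliest-diverging (most basal) ingroup lineage.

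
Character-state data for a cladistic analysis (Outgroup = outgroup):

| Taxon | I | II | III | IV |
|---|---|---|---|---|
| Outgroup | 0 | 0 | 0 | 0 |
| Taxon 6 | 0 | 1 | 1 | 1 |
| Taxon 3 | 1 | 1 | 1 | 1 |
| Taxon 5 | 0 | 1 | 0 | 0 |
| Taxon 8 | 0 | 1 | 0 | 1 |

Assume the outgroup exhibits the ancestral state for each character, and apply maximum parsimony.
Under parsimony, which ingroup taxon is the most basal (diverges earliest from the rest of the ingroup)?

Taxon 5

The outgroup has state '0' for every character, so '1' is the derived state throughout.
I: derived state '1' in Taxon 3 only — an autapomorphy, so it tells us nothing about relationships among taxa.
All ingroup taxa share the derived state '1' for II; it defines the ingroup but does not resolve relationships within it.
Only Taxon 3 and Taxon 6 show the derived state '1' for III, supporting them as a clade.
Only Taxon 3, Taxon 6, and Taxon 8 show the derived state '1' for IV, supporting them as a clade.
Most parsimonious ingroup topology: (((Taxon 6,Taxon 3),Taxon 8),Taxon 5).
Taxon 5 is sister to the clade containing all other ingroup taxa, so it is the earliest-diverging (most basal) ingroup lineage.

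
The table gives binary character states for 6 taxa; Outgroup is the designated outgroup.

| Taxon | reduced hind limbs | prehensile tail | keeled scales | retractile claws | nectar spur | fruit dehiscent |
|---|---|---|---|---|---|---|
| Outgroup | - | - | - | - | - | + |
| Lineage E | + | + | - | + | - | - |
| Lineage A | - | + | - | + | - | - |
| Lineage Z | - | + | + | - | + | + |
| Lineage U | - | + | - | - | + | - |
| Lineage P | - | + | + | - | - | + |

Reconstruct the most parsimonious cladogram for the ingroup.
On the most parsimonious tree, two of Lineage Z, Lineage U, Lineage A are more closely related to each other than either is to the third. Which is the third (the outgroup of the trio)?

Character polarity is set by the outgroup: the derived state is whichever differs from the outgroup's state, so for fruit dehiscent the derived state is '-', and for the remaining characters it is '+'.
reduced hind limbs (derived state '+') is unique to Lineage E (autapomorphy; uninformative for grouping).
All ingroup taxa share the derived state '+' for prehensile tail; it defines the ingroup but does not resolve relationships within it.
Only Lineage P and Lineage Z show the derived state '+' for keeled scales, supporting them as a clade.
retractile claws (derived state '+') is shared by Lineage A and Lineage E — a synapomorphy uniting that clade.
nectar spur (state '+') occurs in Lineage U and Lineage Z but conflicts with the nesting implied by the other characters — most parsimoniously interpreted as homoplasy.
fruit dehiscent (derived state '-') is shared by Lineage A, Lineage E, and Lineage U — a synapomorphy uniting that clade.
Most parsimonious ingroup topology: (((Lineage E,Lineage A),Lineage U),(Lineage Z,Lineage P)).
Lineage U and Lineage A share a more recent common ancestor with each other than either does with Lineage Z, so Lineage Z is the least closely related of the three.

Lineage Z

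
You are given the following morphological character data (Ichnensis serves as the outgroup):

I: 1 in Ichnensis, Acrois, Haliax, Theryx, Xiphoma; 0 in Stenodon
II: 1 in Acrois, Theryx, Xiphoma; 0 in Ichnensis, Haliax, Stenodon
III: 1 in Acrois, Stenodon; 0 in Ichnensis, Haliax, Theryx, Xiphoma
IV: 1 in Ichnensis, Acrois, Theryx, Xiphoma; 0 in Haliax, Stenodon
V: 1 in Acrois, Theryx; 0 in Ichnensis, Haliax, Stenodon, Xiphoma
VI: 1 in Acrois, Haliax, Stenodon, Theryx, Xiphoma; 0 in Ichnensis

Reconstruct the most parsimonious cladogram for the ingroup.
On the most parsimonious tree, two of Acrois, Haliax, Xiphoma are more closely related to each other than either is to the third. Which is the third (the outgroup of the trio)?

Haliax

Character polarity is set by the outgroup: the derived state is whichever differs from the outgroup's state, so for I, IV the derived state is '0', and for the remaining characters it is '1'.
I: derived state '0' in Stenodon only — an autapomorphy, so it tells us nothing about relationships among taxa.
Only Acrois, Theryx, and Xiphoma show the derived state '1' for II, supporting them as a clade.
III (state '1') occurs in Acrois and Stenodon but conflicts with the nesting implied by the other characters — most parsimoniously interpreted as homoplasy.
Only Haliax and Stenodon show the derived state '0' for IV, supporting them as a clade.
Only Acrois and Theryx show the derived state '1' for V, supporting them as a clade.
All ingroup taxa share the derived state '1' for VI; it defines the ingroup but does not resolve relationships within it.
Most parsimonious ingroup topology: (((Acrois,Theryx),Xiphoma),(Haliax,Stenodon)).
Acrois and Xiphoma share a more recent common ancestor with each other than either does with Haliax, so Haliax is the least closely related of the three.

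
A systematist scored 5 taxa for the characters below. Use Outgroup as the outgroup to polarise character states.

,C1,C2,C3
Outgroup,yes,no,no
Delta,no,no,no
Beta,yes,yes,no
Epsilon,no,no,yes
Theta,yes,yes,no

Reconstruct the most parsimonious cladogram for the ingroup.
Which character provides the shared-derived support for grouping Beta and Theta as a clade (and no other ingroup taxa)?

Character polarity is set by the outgroup: the derived state is whichever differs from the outgroup's state, so for C1 the derived state is 'no', and for the remaining characters it is 'yes'.
Only Delta and Epsilon show the derived state 'no' for C1, supporting them as a clade.
C2 (derived state 'yes') is shared by Beta and Theta — a synapomorphy uniting that clade.
C3 (derived state 'yes') is unique to Epsilon (autapomorphy; uninformative for grouping).
Most parsimonious ingroup topology: ((Delta,Epsilon),(Beta,Theta)).
The clade {Beta, Theta} is supported by C2: its derived state 'yes' occurs in exactly those taxa and in no other taxon (including the outgroup).

C2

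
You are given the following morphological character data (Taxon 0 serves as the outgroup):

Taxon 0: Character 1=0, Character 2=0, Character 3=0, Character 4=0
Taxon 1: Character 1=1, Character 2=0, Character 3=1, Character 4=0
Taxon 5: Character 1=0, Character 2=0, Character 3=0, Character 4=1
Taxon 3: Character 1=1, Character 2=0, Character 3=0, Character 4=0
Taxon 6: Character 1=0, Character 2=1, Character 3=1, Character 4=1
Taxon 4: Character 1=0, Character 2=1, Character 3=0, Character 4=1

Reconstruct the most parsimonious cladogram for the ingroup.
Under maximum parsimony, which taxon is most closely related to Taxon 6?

The outgroup has state '0' for every character, so '1' is the derived state throughout.
Character 1 (derived state '1') is shared by Taxon 1 and Taxon 3 — a synapomorphy uniting that clade.
Character 2 (derived state '1') is shared by Taxon 4 and Taxon 6 — a synapomorphy uniting that clade.
Character 3 (state '1') occurs in Taxon 1 and Taxon 6 but conflicts with the nesting implied by the other characters — most parsimoniously interpreted as homoplasy.
Character 4: derived state '1' in Taxon 4, Taxon 5, and Taxon 6 only — synapomorphy for {Taxon 4, Taxon 5, Taxon 6}.
Most parsimonious ingroup topology: ((Taxon 1,Taxon 3),(Taxon 5,(Taxon 6,Taxon 4))).
Taxon 6 and Taxon 4 form a cherry on this tree, so they are sister taxa.

Taxon 4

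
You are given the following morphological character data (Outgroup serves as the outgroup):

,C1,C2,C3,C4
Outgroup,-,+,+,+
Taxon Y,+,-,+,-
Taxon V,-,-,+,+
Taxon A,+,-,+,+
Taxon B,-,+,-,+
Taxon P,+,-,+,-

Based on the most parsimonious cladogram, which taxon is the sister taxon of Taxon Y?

Taxon P

Character polarity is set by the outgroup: the derived state is whichever differs from the outgroup's state, so for C2, C3, C4 the derived state is '-', and for the remaining characters it is '+'.
C1 (derived state '+') is shared by Taxon A, Taxon P, and Taxon Y — a synapomorphy uniting that clade.
C2 (derived state '-') is shared by Taxon A, Taxon P, Taxon V, and Taxon Y — a synapomorphy uniting that clade.
C3: derived state '-' in Taxon B only — an autapomorphy, so it tells us nothing about relationships among taxa.
C4: derived state '-' in Taxon P and Taxon Y only — synapomorphy for {Taxon P, Taxon Y}.
Most parsimonious ingroup topology: ((((Taxon Y,Taxon P),Taxon A),Taxon V),Taxon B).
Taxon Y and Taxon P form a cherry on this tree, so they are sister taxa.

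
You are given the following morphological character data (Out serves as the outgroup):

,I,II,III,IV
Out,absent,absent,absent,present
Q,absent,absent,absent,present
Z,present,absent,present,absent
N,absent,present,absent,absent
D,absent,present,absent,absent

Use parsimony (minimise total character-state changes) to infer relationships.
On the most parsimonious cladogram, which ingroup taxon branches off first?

Q

Character polarity is set by the outgroup: the derived state is whichever differs from the outgroup's state, so for IV the derived state is 'absent', and for the remaining characters it is 'present'.
I: derived state 'present' in Z only — an autapomorphy, so it tells us nothing about relationships among taxa.
II (derived state 'present') is shared by D and N — a synapomorphy uniting that clade.
III: derived state 'present' in Z only — an autapomorphy, so it tells us nothing about relationships among taxa.
IV (derived state 'absent') is shared by D, N, and Z — a synapomorphy uniting that clade.
Most parsimonious ingroup topology: (((D,N),Z),Q).
Q is sister to the clade containing all other ingroup taxa, so it is the earliest-diverging (most basal) ingroup lineage.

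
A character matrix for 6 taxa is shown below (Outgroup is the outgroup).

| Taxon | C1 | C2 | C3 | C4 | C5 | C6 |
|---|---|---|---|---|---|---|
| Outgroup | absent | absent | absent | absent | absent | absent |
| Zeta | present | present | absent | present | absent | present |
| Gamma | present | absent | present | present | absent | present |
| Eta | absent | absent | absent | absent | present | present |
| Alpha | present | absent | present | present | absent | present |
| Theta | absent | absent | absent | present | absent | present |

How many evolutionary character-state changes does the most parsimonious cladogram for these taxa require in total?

The outgroup has state 'absent' for every character, so 'present' is the derived state throughout.
C1: derived state 'present' in Alpha, Gamma, and Zeta only — synapomorphy for {Alpha, Gamma, Zeta}.
C2 (derived state 'present') is unique to Zeta (autapomorphy; uninformative for grouping).
Only Alpha and Gamma show the derived state 'present' for C3, supporting them as a clade.
C4: derived state 'present' in Alpha, Gamma, Theta, and Zeta only — synapomorphy for {Alpha, Gamma, Theta, Zeta}.
C5: derived state 'present' in Eta only — an autapomorphy, so it tells us nothing about relationships among taxa.
C6 (derived state 'present') is shared by all ingroup taxa — unites the whole ingroup.
Most parsimonious ingroup topology: (((Zeta,(Gamma,Alpha)),Theta),Eta).
Changes per character on this tree: C1: 1; C2: 1; C3: 1; C4: 1; C5: 1; C6: 1.
Total = 6.

6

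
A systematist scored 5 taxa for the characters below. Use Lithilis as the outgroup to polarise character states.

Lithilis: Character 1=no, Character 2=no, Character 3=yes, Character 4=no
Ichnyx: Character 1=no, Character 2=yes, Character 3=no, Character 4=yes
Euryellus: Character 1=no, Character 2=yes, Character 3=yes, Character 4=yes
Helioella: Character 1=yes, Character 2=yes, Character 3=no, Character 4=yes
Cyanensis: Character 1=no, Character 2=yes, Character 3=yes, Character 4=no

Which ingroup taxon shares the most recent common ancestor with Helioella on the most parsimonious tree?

Character polarity is set by the outgroup: the derived state is whichever differs from the outgroup's state, so for Character 3 the derived state is 'no', and for the remaining characters it is 'yes'.
Character 1 (derived state 'yes') is unique to Helioella (autapomorphy; uninformative for grouping).
Character 2 (derived state 'yes') is shared by all ingroup taxa — unites the whole ingroup.
Only Helioella and Ichnyx show the derived state 'no' for Character 3, supporting them as a clade.
Character 4: derived state 'yes' in Euryellus, Helioella, and Ichnyx only — synapomorphy for {Euryellus, Helioella, Ichnyx}.
Most parsimonious ingroup topology: (((Ichnyx,Helioella),Euryellus),Cyanensis).
Helioella and Ichnyx form a cherry on this tree, so they are sister taxa.

Ichnyx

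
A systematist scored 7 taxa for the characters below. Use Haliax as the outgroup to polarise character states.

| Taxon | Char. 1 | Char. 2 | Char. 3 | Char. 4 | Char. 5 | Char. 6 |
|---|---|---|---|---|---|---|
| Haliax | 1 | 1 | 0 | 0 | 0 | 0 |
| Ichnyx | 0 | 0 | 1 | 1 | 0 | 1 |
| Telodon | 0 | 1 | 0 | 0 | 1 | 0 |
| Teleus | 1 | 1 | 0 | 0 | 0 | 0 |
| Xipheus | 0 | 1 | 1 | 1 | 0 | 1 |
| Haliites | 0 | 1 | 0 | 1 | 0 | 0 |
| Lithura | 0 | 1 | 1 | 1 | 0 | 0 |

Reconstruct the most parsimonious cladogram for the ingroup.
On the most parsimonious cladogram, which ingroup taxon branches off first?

Character polarity is set by the outgroup: the derived state is whichever differs from the outgroup's state, so for Char. 1, Char. 2 the derived state is '0', and for the remaining characters it is '1'.
Char. 1 (derived state '0') is shared by Haliites, Ichnyx, Lithura, Telodon, and Xipheus — a synapomorphy uniting that clade.
Char. 2 (derived state '0') is unique to Ichnyx (autapomorphy; uninformative for grouping).
Char. 3 (derived state '1') is shared by Ichnyx, Lithura, and Xipheus — a synapomorphy uniting that clade.
Char. 4 (derived state '1') is shared by Haliites, Ichnyx, Lithura, and Xipheus — a synapomorphy uniting that clade.
Char. 5 (derived state '1') is unique to Telodon (autapomorphy; uninformative for grouping).
Only Ichnyx and Xipheus show the derived state '1' for Char. 6, supporting them as a clade.
Most parsimonious ingroup topology: (((((Ichnyx,Xipheus),Lithura),Haliites),Telodon),Teleus).
Teleus is sister to the clade containing all other ingroup taxa, so it is the earliest-diverging (most basal) ingroup lineage.

Teleus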